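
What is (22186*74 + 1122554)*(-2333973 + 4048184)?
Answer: 4738624323098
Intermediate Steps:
(22186*74 + 1122554)*(-2333973 + 4048184) = (1641764 + 1122554)*1714211 = 2764318*1714211 = 4738624323098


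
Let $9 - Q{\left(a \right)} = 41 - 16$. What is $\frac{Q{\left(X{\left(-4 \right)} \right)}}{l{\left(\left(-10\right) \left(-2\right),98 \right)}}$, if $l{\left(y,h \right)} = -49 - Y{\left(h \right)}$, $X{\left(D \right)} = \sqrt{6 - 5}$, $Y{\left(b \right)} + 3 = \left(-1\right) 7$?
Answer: $\frac{16}{39} \approx 0.41026$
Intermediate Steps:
$Y{\left(b \right)} = -10$ ($Y{\left(b \right)} = -3 - 7 = -10$)
$X{\left(D \right)} = 1$ ($X{\left(D \right)} = \sqrt{1} = 1$)
$Q{\left(a \right)} = -16$ ($Q{\left(a \right)} = 9 - \left(41 - 16\right) = 9 - 25 = -16$)
$l{\left(y,h \right)} = -39$ ($l{\left(y,h \right)} = -49 - -10 = -49 + 10 = -39$)
$\frac{Q{\left(X{\left(-4 \right)} \right)}}{l{\left(\left(-10\right) \left(-2\right),98 \right)}} = - \frac{16}{-39} = \left(-16\right) \left(- \frac{1}{39}\right) = \frac{16}{39}$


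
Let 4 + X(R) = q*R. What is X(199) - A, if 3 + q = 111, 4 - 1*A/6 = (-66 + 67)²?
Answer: 21470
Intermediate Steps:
A = 18 (A = 24 - 6*(-66 + 67)² = 24 - 6*1² = 24 - 6*1 = 24 - 6 = 18)
q = 108 (q = -3 + 111 = 108)
X(R) = -4 + 108*R
X(199) - A = (-4 + 108*199) - 1*18 = (-4 + 21492) - 18 = 21488 - 18 = 21470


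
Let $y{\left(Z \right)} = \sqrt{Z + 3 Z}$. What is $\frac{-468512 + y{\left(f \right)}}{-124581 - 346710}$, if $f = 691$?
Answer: $\frac{468512}{471291} - \frac{2 \sqrt{691}}{471291} \approx 0.99399$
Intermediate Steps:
$y{\left(Z \right)} = 2 \sqrt{Z}$ ($y{\left(Z \right)} = \sqrt{4 Z} = 2 \sqrt{Z}$)
$\frac{-468512 + y{\left(f \right)}}{-124581 - 346710} = \frac{-468512 + 2 \sqrt{691}}{-124581 - 346710} = \frac{-468512 + 2 \sqrt{691}}{-471291} = \left(-468512 + 2 \sqrt{691}\right) \left(- \frac{1}{471291}\right) = \frac{468512}{471291} - \frac{2 \sqrt{691}}{471291}$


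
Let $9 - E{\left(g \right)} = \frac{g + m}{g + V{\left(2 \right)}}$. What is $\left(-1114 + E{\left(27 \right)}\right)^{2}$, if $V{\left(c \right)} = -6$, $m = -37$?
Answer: $\frac{538008025}{441} \approx 1.22 \cdot 10^{6}$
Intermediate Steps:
$E{\left(g \right)} = 9 - \frac{-37 + g}{-6 + g}$ ($E{\left(g \right)} = 9 - \frac{g - 37}{g - 6} = 9 - \frac{-37 + g}{-6 + g}$)
$\left(-1114 + E{\left(27 \right)}\right)^{2} = \left(-1114 + \frac{-17 + 8 \cdot 27}{-6 + 27}\right)^{2} = \left(-1114 + \frac{-17 + 216}{21}\right)^{2} = \left(-1114 + \frac{1}{21} \cdot 199\right)^{2} = \left(-1114 + \frac{199}{21}\right)^{2} = \left(- \frac{23195}{21}\right)^{2} = \frac{538008025}{441}$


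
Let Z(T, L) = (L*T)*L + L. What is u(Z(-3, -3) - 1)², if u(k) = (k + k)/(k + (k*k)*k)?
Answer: 1/231361 ≈ 4.3222e-6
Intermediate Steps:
Z(T, L) = L + T*L² (Z(T, L) = T*L² + L = L + T*L²)
u(k) = 2*k/(k + k³) (u(k) = (2*k)/(k + k²*k) = (2*k)/(k + k³) = 2*k/(k + k³))
u(Z(-3, -3) - 1)² = (2/(1 + (-3*(1 - 3*(-3)) - 1)²))² = (2/(1 + (-3*(1 + 9) - 1)²))² = (2/(1 + (-3*10 - 1)²))² = (2/(1 + (-30 - 1)²))² = (2/(1 + (-31)²))² = (2/(1 + 961))² = (2/962)² = (2*(1/962))² = (1/481)² = 1/231361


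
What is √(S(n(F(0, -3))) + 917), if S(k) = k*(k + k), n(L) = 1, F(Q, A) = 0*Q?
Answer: √919 ≈ 30.315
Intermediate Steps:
F(Q, A) = 0
S(k) = 2*k² (S(k) = k*(2*k) = 2*k²)
√(S(n(F(0, -3))) + 917) = √(2*1² + 917) = √(2*1 + 917) = √(2 + 917) = √919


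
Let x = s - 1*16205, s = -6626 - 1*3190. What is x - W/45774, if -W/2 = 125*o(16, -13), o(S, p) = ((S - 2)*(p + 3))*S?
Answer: -595822627/22887 ≈ -26033.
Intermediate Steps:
s = -9816 (s = -6626 - 3190 = -9816)
x = -26021 (x = -9816 - 1*16205 = -9816 - 16205 = -26021)
o(S, p) = S*(-2 + S)*(3 + p) (o(S, p) = ((-2 + S)*(3 + p))*S = S*(-2 + S)*(3 + p))
W = 560000 (W = -250*16*(-6 - 2*(-13) + 3*16 + 16*(-13)) = -250*16*(-6 + 26 + 48 - 208) = -250*16*(-140) = -250*(-2240) = -2*(-280000) = 560000)
x - W/45774 = -26021 - 560000/45774 = -26021 - 1*280000/22887 = -26021 - 280000/22887 = -595822627/22887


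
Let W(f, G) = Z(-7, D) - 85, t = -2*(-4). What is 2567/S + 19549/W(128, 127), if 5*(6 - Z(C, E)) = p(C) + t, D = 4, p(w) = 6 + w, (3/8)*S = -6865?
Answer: -2685625601/11038920 ≈ -243.29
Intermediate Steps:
S = -54920/3 (S = (8/3)*(-6865) = -54920/3 ≈ -18307.)
t = 8
Z(C, E) = 16/5 - C/5 (Z(C, E) = 6 - ((6 + C) + 8)/5 = 6 - (14 + C)/5 = 6 + (-14/5 - C/5) = 16/5 - C/5)
W(f, G) = -402/5 (W(f, G) = (16/5 - 1/5*(-7)) - 85 = (16/5 + 7/5) - 85 = 23/5 - 85 = -402/5)
2567/S + 19549/W(128, 127) = 2567/(-54920/3) + 19549/(-402/5) = 2567*(-3/54920) + 19549*(-5/402) = -7701/54920 - 97745/402 = -2685625601/11038920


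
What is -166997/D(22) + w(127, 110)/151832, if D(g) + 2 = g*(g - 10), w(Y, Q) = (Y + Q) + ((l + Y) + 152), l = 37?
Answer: -12677671809/19889992 ≈ -637.39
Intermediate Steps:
w(Y, Q) = 189 + Q + 2*Y (w(Y, Q) = (Y + Q) + ((37 + Y) + 152) = (Q + Y) + (189 + Y) = 189 + Q + 2*Y)
D(g) = -2 + g*(-10 + g) (D(g) = -2 + g*(g - 10) = -2 + g*(-10 + g))
-166997/D(22) + w(127, 110)/151832 = -166997/(-2 + 22**2 - 10*22) + (189 + 110 + 2*127)/151832 = -166997/(-2 + 484 - 220) + (189 + 110 + 254)*(1/151832) = -166997/262 + 553*(1/151832) = -166997*1/262 + 553/151832 = -166997/262 + 553/151832 = -12677671809/19889992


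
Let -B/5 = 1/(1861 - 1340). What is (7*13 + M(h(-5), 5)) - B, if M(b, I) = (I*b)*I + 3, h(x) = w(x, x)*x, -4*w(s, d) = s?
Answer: -129709/2084 ≈ -62.240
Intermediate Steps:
w(s, d) = -s/4
h(x) = -x²/4 (h(x) = (-x/4)*x = -x²/4)
M(b, I) = 3 + b*I² (M(b, I) = b*I² + 3 = 3 + b*I²)
B = -5/521 (B = -5/(1861 - 1340) = -5/521 ≈ -0.0095969)
(7*13 + M(h(-5), 5)) - B = (7*13 + (3 - ¼*(-5)²*5²)) - 1*(-5/521) = (91 + (3 - ¼*25*25)) + 5/521 = (91 + (3 - 25/4*25)) + 5/521 = (91 + (3 - 625/4)) + 5/521 = (91 - 613/4) + 5/521 = -249/4 + 5/521 = -129709/2084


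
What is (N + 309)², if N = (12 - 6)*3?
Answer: 106929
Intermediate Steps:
N = 18 (N = 6*3 = 18)
(N + 309)² = (18 + 309)² = 327² = 106929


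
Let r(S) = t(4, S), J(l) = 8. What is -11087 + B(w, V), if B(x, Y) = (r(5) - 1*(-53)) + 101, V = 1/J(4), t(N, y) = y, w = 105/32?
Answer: -10928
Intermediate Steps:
w = 105/32 (w = 105*(1/32) = 105/32 ≈ 3.2813)
r(S) = S
V = ⅛ (V = 1/8 = ⅛ ≈ 0.12500)
B(x, Y) = 159 (B(x, Y) = (5 - 1*(-53)) + 101 = (5 + 53) + 101 = 58 + 101 = 159)
-11087 + B(w, V) = -11087 + 159 = -10928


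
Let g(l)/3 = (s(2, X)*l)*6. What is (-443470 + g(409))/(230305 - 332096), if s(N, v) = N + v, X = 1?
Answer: 421384/101791 ≈ 4.1397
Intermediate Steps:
g(l) = 54*l (g(l) = 3*(((2 + 1)*l)*6) = 3*((3*l)*6) = 3*(18*l) = 54*l)
(-443470 + g(409))/(230305 - 332096) = (-443470 + 54*409)/(230305 - 332096) = (-443470 + 22086)/(-101791) = -421384*(-1/101791) = 421384/101791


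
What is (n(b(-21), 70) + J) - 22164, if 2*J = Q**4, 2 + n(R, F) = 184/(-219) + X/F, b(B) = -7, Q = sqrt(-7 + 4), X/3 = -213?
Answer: -169944308/7665 ≈ -22171.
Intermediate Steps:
X = -639 (X = 3*(-213) = -639)
Q = I*sqrt(3) (Q = sqrt(-3) = I*sqrt(3) ≈ 1.732*I)
n(R, F) = -622/219 - 639/F (n(R, F) = -2 + (184/(-219) - 639/F) = -2 + (184*(-1/219) - 639/F) = -2 + (-184/219 - 639/F) = -622/219 - 639/F)
J = 9/2 (J = (I*sqrt(3))**4/2 = (1/2)*9 = 9/2 ≈ 4.5000)
(n(b(-21), 70) + J) - 22164 = ((-622/219 - 639/70) + 9/2) - 22164 = (-183481/15330 + 9/2) - 22164 = -57248/7665 - 22164 = -169944308/7665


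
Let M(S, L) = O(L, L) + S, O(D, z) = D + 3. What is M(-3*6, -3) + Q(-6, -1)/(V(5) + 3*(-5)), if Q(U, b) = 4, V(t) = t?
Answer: -92/5 ≈ -18.400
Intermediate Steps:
O(D, z) = 3 + D
M(S, L) = 3 + L + S (M(S, L) = (3 + L) + S = 3 + L + S)
M(-3*6, -3) + Q(-6, -1)/(V(5) + 3*(-5)) = (3 - 3 - 3*6) + 4/(5 + 3*(-5)) = (3 - 3 - 18) + 4/(5 - 15) = -18 + 4/(-10) = -18 + 4*(-⅒) = -18 - ⅖ = -92/5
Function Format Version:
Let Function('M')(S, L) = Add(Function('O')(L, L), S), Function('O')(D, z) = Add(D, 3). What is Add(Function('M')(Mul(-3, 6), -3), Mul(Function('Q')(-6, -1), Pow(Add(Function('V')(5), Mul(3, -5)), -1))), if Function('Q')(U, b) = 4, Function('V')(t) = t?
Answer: Rational(-92, 5) ≈ -18.400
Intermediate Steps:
Function('O')(D, z) = Add(3, D)
Function('M')(S, L) = Add(3, L, S) (Function('M')(S, L) = Add(Add(3, L), S) = Add(3, L, S))
Add(Function('M')(Mul(-3, 6), -3), Mul(Function('Q')(-6, -1), Pow(Add(Function('V')(5), Mul(3, -5)), -1))) = Add(Add(3, -3, Mul(-3, 6)), Mul(4, Pow(Add(5, Mul(3, -5)), -1))) = Add(Add(3, -3, -18), Mul(4, Pow(Add(5, -15), -1))) = Add(-18, Mul(4, Pow(-10, -1))) = Add(-18, Mul(4, Rational(-1, 10))) = Add(-18, Rational(-2, 5)) = Rational(-92, 5)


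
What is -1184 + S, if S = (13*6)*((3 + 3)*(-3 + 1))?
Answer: -2120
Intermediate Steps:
S = -936 (S = 78*(6*(-2)) = 78*(-12) = -936)
-1184 + S = -1184 - 936 = -2120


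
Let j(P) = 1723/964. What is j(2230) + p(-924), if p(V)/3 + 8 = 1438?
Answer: 4137283/964 ≈ 4291.8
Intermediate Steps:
j(P) = 1723/964 (j(P) = 1723*(1/964) = 1723/964)
p(V) = 4290 (p(V) = -24 + 3*1438 = -24 + 4314 = 4290)
j(2230) + p(-924) = 1723/964 + 4290 = 4137283/964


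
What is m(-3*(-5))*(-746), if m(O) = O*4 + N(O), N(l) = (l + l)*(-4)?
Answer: 44760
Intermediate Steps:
N(l) = -8*l (N(l) = (2*l)*(-4) = -8*l)
m(O) = -4*O (m(O) = O*4 - 8*O = 4*O - 8*O = -4*O)
m(-3*(-5))*(-746) = -(-12)*(-5)*(-746) = -4*15*(-746) = -60*(-746) = 44760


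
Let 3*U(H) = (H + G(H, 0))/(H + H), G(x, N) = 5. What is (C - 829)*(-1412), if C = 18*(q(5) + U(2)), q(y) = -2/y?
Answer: 5829442/5 ≈ 1.1659e+6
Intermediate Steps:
U(H) = (5 + H)/(6*H) (U(H) = ((H + 5)/(H + H))/3 = ((5 + H)/((2*H)))/3 = ((5 + H)*(1/(2*H)))/3 = ((5 + H)/(2*H))/3 = (5 + H)/(6*H))
C = 33/10 (C = 18*(-2/5 + (⅙)*(5 + 2)/2) = 18*(-2*⅕ + (⅙)*(½)*7) = 18*(-⅖ + 7/12) = 18*(11/60) = 33/10 ≈ 3.3000)
(C - 829)*(-1412) = (33/10 - 829)*(-1412) = -8257/10*(-1412) = 5829442/5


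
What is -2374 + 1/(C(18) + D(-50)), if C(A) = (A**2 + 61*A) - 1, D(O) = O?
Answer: -3254753/1371 ≈ -2374.0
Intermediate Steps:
C(A) = -1 + A**2 + 61*A
-2374 + 1/(C(18) + D(-50)) = -2374 + 1/((-1 + 18**2 + 61*18) - 50) = -2374 + 1/((-1 + 324 + 1098) - 50) = -2374 + 1/(1421 - 50) = -2374 + 1/1371 = -3254753/1371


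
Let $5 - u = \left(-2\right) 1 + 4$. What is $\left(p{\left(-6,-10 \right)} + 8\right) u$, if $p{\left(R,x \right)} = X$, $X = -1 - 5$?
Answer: $6$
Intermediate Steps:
$X = -6$ ($X = -1 - 5 = -6$)
$p{\left(R,x \right)} = -6$
$u = 3$ ($u = 5 - \left(\left(-2\right) 1 + 4\right) = 5 - \left(-2 + 4\right) = 5 - 2 = 3$)
$\left(p{\left(-6,-10 \right)} + 8\right) u = \left(-6 + 8\right) 3 = 2 \cdot 3 = 6$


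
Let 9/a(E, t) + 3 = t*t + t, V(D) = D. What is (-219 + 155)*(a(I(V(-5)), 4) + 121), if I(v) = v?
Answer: -132224/17 ≈ -7777.9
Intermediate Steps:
a(E, t) = 9/(-3 + t + t²) (a(E, t) = 9/(-3 + (t*t + t)) = 9/(-3 + (t² + t)) = 9/(-3 + (t + t²)) = 9/(-3 + t + t²))
(-219 + 155)*(a(I(V(-5)), 4) + 121) = (-219 + 155)*(9/(-3 + 4 + 4²) + 121) = -64*(9/(-3 + 4 + 16) + 121) = -64*(9/17 + 121) = -64*2066/17 = -132224/17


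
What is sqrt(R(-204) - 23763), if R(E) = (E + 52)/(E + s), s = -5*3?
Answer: I*sqrt(1139663955)/219 ≈ 154.15*I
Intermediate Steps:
s = -15
R(E) = (52 + E)/(-15 + E) (R(E) = (E + 52)/(E - 15) = (52 + E)/(-15 + E))
sqrt(R(-204) - 23763) = sqrt((52 - 204)/(-15 - 204) - 23763) = sqrt(-152/(-219) - 23763) = sqrt(-1/219*(-152) - 23763) = sqrt(152/219 - 23763) = sqrt(-5203945/219) = I*sqrt(1139663955)/219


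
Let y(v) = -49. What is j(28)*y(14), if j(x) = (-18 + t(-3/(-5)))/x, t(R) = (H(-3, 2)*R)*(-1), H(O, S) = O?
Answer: 567/20 ≈ 28.350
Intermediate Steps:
t(R) = 3*R (t(R) = -3*R*(-1) = 3*R)
j(x) = -81/(5*x) (j(x) = (-18 + 3*(-3/(-5)))/x = (-18 + 3*(-3*(-⅕)))/x = (-18 + 3*(⅗))/x = (-18 + 9/5)/x = -81/(5*x))
j(28)*y(14) = -81/5/28*(-49) = -81/5*1/28*(-49) = -81/140*(-49) = 567/20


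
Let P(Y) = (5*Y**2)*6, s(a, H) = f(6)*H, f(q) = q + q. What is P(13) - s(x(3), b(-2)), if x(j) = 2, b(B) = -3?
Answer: 5106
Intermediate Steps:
f(q) = 2*q
s(a, H) = 12*H (s(a, H) = (2*6)*H = 12*H)
P(Y) = 30*Y**2
P(13) - s(x(3), b(-2)) = 30*13**2 - 12*(-3) = 30*169 - 1*(-36) = 5070 + 36 = 5106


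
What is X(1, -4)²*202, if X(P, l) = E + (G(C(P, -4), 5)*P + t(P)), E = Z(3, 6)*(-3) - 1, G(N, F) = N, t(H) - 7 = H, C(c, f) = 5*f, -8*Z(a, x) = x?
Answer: 186749/8 ≈ 23344.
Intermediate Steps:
Z(a, x) = -x/8
t(H) = 7 + H
E = 5/4 (E = -⅛*6*(-3) - 1 = -¾*(-3) - 1 = 9/4 - 1 = 5/4 ≈ 1.2500)
X(P, l) = 33/4 - 19*P (X(P, l) = 5/4 + ((5*(-4))*P + (7 + P)) = 5/4 + (-20*P + (7 + P)) = 5/4 + (7 - 19*P) = 33/4 - 19*P)
X(1, -4)²*202 = (33/4 - 19*1)²*202 = (33/4 - 19)²*202 = (-43/4)²*202 = (1849/16)*202 = 186749/8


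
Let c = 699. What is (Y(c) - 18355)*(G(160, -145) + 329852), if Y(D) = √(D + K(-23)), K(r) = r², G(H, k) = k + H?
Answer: -6054708785 + 659734*√307 ≈ -6.0431e+9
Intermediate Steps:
G(H, k) = H + k
Y(D) = √(529 + D) (Y(D) = √(D + (-23)²) = √(D + 529) = √(529 + D))
(Y(c) - 18355)*(G(160, -145) + 329852) = (√(529 + 699) - 18355)*((160 - 145) + 329852) = (√1228 - 18355)*(15 + 329852) = (2*√307 - 18355)*329867 = (-18355 + 2*√307)*329867 = -6054708785 + 659734*√307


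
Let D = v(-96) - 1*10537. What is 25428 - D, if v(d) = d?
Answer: 36061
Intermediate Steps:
D = -10633 (D = -96 - 1*10537 = -96 - 10537 = -10633)
25428 - D = 25428 - 1*(-10633) = 25428 + 10633 = 36061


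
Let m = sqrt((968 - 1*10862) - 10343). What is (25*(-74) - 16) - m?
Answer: -1866 - 7*I*sqrt(413) ≈ -1866.0 - 142.26*I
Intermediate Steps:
m = 7*I*sqrt(413) (m = sqrt((968 - 10862) - 10343) = sqrt(-9894 - 10343) = sqrt(-20237) = 7*I*sqrt(413) ≈ 142.26*I)
(25*(-74) - 16) - m = (25*(-74) - 16) - 7*I*sqrt(413) = (-1850 - 16) - 7*I*sqrt(413) = -1866 - 7*I*sqrt(413)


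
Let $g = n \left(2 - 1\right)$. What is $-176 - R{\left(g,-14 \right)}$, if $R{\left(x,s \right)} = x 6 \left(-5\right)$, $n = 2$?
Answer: $-116$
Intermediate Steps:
$g = 2$ ($g = 2 \left(2 - 1\right) = 2 \cdot 1 = 2$)
$R{\left(x,s \right)} = - 30 x$ ($R{\left(x,s \right)} = 6 x \left(-5\right) = - 30 x$)
$-176 - R{\left(g,-14 \right)} = -176 - \left(-30\right) 2 = -176 - -60 = -176 + 60 = -116$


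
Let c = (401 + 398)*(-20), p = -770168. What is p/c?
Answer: 11326/235 ≈ 48.196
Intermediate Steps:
c = -15980 (c = 799*(-20) = -15980)
p/c = -770168/(-15980) = -770168*(-1/15980) = 11326/235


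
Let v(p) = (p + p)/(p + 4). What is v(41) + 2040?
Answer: 91882/45 ≈ 2041.8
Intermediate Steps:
v(p) = 2*p/(4 + p) (v(p) = (2*p)/(4 + p) = 2*p/(4 + p))
v(41) + 2040 = 2*41/(4 + 41) + 2040 = 2*41/45 + 2040 = 2*41*(1/45) + 2040 = 82/45 + 2040 = 91882/45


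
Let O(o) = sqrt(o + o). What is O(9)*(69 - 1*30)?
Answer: 117*sqrt(2) ≈ 165.46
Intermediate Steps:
O(o) = sqrt(2)*sqrt(o) (O(o) = sqrt(2*o) = sqrt(2)*sqrt(o))
O(9)*(69 - 1*30) = (sqrt(2)*sqrt(9))*(69 - 1*30) = (sqrt(2)*3)*(69 - 30) = (3*sqrt(2))*39 = 117*sqrt(2)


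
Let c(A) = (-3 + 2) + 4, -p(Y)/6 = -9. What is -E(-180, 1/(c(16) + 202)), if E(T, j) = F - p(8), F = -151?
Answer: 205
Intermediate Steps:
p(Y) = 54 (p(Y) = -6*(-9) = 54)
c(A) = 3 (c(A) = -1 + 4 = 3)
E(T, j) = -205 (E(T, j) = -151 - 1*54 = -151 - 54 = -205)
-E(-180, 1/(c(16) + 202)) = -1*(-205) = 205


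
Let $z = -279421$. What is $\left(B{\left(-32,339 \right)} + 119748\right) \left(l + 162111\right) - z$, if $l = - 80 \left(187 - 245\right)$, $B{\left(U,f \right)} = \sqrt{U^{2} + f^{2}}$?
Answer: $19968378169 + 166751 \sqrt{115945} \approx 2.0025 \cdot 10^{10}$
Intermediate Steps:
$l = 4640$ ($l = \left(-80\right) \left(-58\right) = 4640$)
$\left(B{\left(-32,339 \right)} + 119748\right) \left(l + 162111\right) - z = \left(\sqrt{\left(-32\right)^{2} + 339^{2}} + 119748\right) \left(4640 + 162111\right) - -279421 = \left(\sqrt{1024 + 114921} + 119748\right) 166751 + 279421 = \left(\sqrt{115945} + 119748\right) 166751 + 279421 = \left(119748 + \sqrt{115945}\right) 166751 + 279421 = \left(19968098748 + 166751 \sqrt{115945}\right) + 279421 = 19968378169 + 166751 \sqrt{115945}$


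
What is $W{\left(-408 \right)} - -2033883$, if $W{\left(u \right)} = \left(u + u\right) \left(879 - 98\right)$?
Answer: $1396587$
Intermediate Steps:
$W{\left(u \right)} = 1562 u$ ($W{\left(u \right)} = 2 u 781 = 1562 u$)
$W{\left(-408 \right)} - -2033883 = 1562 \left(-408\right) - -2033883 = -637296 + 2033883 = 1396587$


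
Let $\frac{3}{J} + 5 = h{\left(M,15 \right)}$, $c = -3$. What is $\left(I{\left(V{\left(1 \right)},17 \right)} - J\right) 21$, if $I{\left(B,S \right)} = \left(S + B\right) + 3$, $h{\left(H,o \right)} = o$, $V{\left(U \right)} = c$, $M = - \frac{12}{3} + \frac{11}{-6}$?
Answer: $\frac{3507}{10} \approx 350.7$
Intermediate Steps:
$M = - \frac{35}{6}$ ($M = \left(-12\right) \frac{1}{3} + 11 \left(- \frac{1}{6}\right) = -4 - \frac{11}{6} = - \frac{35}{6} \approx -5.8333$)
$V{\left(U \right)} = -3$
$I{\left(B,S \right)} = 3 + B + S$ ($I{\left(B,S \right)} = \left(B + S\right) + 3 = 3 + B + S$)
$J = \frac{3}{10}$ ($J = \frac{3}{-5 + 15} = \frac{3}{10} \approx 0.3$)
$\left(I{\left(V{\left(1 \right)},17 \right)} - J\right) 21 = \left(\left(3 - 3 + 17\right) - \frac{3}{10}\right) 21 = \left(17 - \frac{3}{10}\right) 21 = \frac{167}{10} \cdot 21 = \frac{3507}{10}$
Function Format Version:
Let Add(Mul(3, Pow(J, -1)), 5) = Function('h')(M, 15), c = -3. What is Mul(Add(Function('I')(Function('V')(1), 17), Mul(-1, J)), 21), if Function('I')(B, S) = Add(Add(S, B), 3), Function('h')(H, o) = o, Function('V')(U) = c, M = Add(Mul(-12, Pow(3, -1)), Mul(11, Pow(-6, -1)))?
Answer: Rational(3507, 10) ≈ 350.70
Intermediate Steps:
M = Rational(-35, 6) (M = Add(Mul(-12, Rational(1, 3)), Mul(11, Rational(-1, 6))) = Add(-4, Rational(-11, 6)) = Rational(-35, 6) ≈ -5.8333)
Function('V')(U) = -3
Function('I')(B, S) = Add(3, B, S) (Function('I')(B, S) = Add(Add(B, S), 3) = Add(3, B, S))
J = Rational(3, 10) (J = Mul(3, Pow(Add(-5, 15), -1)) = Mul(3, Pow(10, -1)) = Mul(3, Rational(1, 10)) = Rational(3, 10) ≈ 0.30000)
Mul(Add(Function('I')(Function('V')(1), 17), Mul(-1, J)), 21) = Mul(Add(Add(3, -3, 17), Mul(-1, Rational(3, 10))), 21) = Mul(Add(17, Rational(-3, 10)), 21) = Mul(Rational(167, 10), 21) = Rational(3507, 10)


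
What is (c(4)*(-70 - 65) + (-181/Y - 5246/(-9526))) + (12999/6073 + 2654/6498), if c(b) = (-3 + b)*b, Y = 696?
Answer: -11711852612045533/21803266283832 ≈ -537.16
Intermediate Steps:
c(b) = b*(-3 + b)
(c(4)*(-70 - 65) + (-181/Y - 5246/(-9526))) + (12999/6073 + 2654/6498) = ((4*(-3 + 4))*(-70 - 65) + (-181/696 - 5246/(-9526))) + (12999/6073 + 2654/6498) = ((4*1)*(-135) + (-181*1/696 - 5246*(-1/9526))) + (12999*(1/6073) + 2654*(1/6498)) = (4*(-135) + (-181/696 + 2623/4763)) + (12999/6073 + 1327/3249) = (-540 + 963505/3315048) + 50292622/19731177 = -1789162415/3315048 + 50292622/19731177 = -11711852612045533/21803266283832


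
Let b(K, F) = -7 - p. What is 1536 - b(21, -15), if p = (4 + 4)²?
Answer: 1607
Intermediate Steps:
p = 64 (p = 8² = 64)
b(K, F) = -71 (b(K, F) = -7 - 1*64 = -7 - 64 = -71)
1536 - b(21, -15) = 1536 - 1*(-71) = 1536 + 71 = 1607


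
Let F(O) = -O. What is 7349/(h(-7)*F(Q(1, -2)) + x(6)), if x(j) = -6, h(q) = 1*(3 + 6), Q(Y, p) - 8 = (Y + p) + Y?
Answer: -7349/78 ≈ -94.218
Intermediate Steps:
Q(Y, p) = 8 + p + 2*Y (Q(Y, p) = 8 + ((Y + p) + Y) = 8 + (p + 2*Y) = 8 + p + 2*Y)
h(q) = 9 (h(q) = 1*9 = 9)
7349/(h(-7)*F(Q(1, -2)) + x(6)) = 7349/(9*(-(8 - 2 + 2*1)) - 6) = 7349/(9*(-(8 - 2 + 2)) - 6) = 7349/(9*(-1*8) - 6) = 7349/(9*(-8) - 6) = 7349/(-72 - 6) = 7349/(-78) = 7349*(-1/78) = -7349/78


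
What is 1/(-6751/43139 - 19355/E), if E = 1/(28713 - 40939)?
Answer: 43139/10208164041219 ≈ 4.2259e-9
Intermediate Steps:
E = -1/12226 (E = 1/(-12226) = -1/12226 ≈ -8.1793e-5)
1/(-6751/43139 - 19355/E) = 1/(-6751/43139 - 19355/(-1/12226)) = 1/(-6751*1/43139 - 19355*(-12226)) = 1/(-6751/43139 + 236634230) = 1/(10208164041219/43139) = 43139/10208164041219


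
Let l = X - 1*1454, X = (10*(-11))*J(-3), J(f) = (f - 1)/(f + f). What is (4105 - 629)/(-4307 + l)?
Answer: -10428/17503 ≈ -0.59578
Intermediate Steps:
J(f) = (-1 + f)/(2*f) (J(f) = (-1 + f)/((2*f)) = (-1 + f)*(1/(2*f)) = (-1 + f)/(2*f))
X = -220/3 (X = (10*(-11))*((1/2)*(-1 - 3)/(-3)) = -55*(-1)*(-4)/3 = -110*2/3 = -220/3 ≈ -73.333)
l = -4582/3 (l = -220/3 - 1*1454 = -220/3 - 1454 = -4582/3 ≈ -1527.3)
(4105 - 629)/(-4307 + l) = (4105 - 629)/(-4307 - 4582/3) = 3476/(-17503/3) = 3476*(-3/17503) = -10428/17503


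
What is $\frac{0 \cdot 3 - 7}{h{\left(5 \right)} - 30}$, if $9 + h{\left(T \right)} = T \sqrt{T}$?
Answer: $\frac{273}{1396} + \frac{35 \sqrt{5}}{1396} \approx 0.25162$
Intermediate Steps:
$h{\left(T \right)} = -9 + T^{\frac{3}{2}}$ ($h{\left(T \right)} = -9 + T \sqrt{T} = -9 + T^{\frac{3}{2}}$)
$\frac{0 \cdot 3 - 7}{h{\left(5 \right)} - 30} = \frac{0 \cdot 3 - 7}{\left(-9 + 5^{\frac{3}{2}}\right) - 30} = \frac{0 - 7}{\left(-9 + 5 \sqrt{5}\right) - 30} = - \frac{7}{-39 + 5 \sqrt{5}}$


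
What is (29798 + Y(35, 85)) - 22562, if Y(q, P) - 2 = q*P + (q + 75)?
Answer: 10323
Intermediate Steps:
Y(q, P) = 77 + q + P*q (Y(q, P) = 2 + (q*P + (q + 75)) = 2 + (P*q + (75 + q)) = 2 + (75 + q + P*q) = 77 + q + P*q)
(29798 + Y(35, 85)) - 22562 = (29798 + (77 + 35 + 85*35)) - 22562 = (29798 + (77 + 35 + 2975)) - 22562 = (29798 + 3087) - 22562 = 32885 - 22562 = 10323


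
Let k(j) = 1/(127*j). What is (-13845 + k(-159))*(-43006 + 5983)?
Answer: 3450199113326/6731 ≈ 5.1258e+8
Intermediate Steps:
k(j) = 1/(127*j)
(-13845 + k(-159))*(-43006 + 5983) = (-13845 + (1/127)/(-159))*(-43006 + 5983) = (-13845 + (1/127)*(-1/159))*(-37023) = (-13845 - 1/20193)*(-37023) = -279572086/20193*(-37023) = 3450199113326/6731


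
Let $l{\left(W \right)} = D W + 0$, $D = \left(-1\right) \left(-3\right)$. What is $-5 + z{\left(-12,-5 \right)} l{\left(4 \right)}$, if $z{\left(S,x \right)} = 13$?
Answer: $151$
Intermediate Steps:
$D = 3$
$l{\left(W \right)} = 3 W$ ($l{\left(W \right)} = 3 W + 0 = 3 W$)
$-5 + z{\left(-12,-5 \right)} l{\left(4 \right)} = -5 + 13 \cdot 3 \cdot 4 = -5 + 13 \cdot 12 = -5 + 156 = 151$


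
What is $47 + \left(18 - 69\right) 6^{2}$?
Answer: $-1789$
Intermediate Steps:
$47 + \left(18 - 69\right) 6^{2} = 47 - 1836 = -1789$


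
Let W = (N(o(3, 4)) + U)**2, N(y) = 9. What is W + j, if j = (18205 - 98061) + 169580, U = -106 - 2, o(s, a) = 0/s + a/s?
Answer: 99525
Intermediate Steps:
o(s, a) = a/s (o(s, a) = 0 + a/s = a/s)
U = -108
j = 89724 (j = -79856 + 169580 = 89724)
W = 9801 (W = (9 - 108)**2 = (-99)**2 = 9801)
W + j = 9801 + 89724 = 99525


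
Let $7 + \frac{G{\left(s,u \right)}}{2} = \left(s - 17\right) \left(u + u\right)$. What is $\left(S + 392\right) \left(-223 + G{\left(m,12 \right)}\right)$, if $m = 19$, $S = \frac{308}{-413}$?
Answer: $- \frac{3254844}{59} \approx -55167.0$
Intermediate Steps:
$S = - \frac{44}{59}$ ($S = 308 \left(- \frac{1}{413}\right) = - \frac{44}{59} \approx -0.74576$)
$G{\left(s,u \right)} = -14 + 4 u \left(-17 + s\right)$ ($G{\left(s,u \right)} = -14 + 2 \left(s - 17\right) \left(u + u\right) = -14 + 2 \left(-17 + s\right) 2 u = -14 + 2 \cdot 2 u \left(-17 + s\right) = -14 + 4 u \left(-17 + s\right)$)
$\left(S + 392\right) \left(-223 + G{\left(m,12 \right)}\right) = \left(- \frac{44}{59} + 392\right) \left(-223 - \left(830 - 912\right)\right) = \frac{23084 \left(-223 - -82\right)}{59} = \frac{23084 \left(-223 + 82\right)}{59} = \frac{23084}{59} \left(-141\right) = - \frac{3254844}{59}$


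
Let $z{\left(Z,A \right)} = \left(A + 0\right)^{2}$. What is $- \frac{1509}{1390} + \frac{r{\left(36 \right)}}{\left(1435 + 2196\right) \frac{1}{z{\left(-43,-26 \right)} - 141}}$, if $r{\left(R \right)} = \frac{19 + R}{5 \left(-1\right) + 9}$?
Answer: $\frac{9492017}{10094180} \approx 0.94035$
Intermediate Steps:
$z{\left(Z,A \right)} = A^{2}$
$r{\left(R \right)} = \frac{19}{4} + \frac{R}{4}$ ($r{\left(R \right)} = \frac{19 + R}{-5 + 9} = \frac{19 + R}{4} = \left(19 + R\right) \frac{1}{4} = \frac{19}{4} + \frac{R}{4}$)
$- \frac{1509}{1390} + \frac{r{\left(36 \right)}}{\left(1435 + 2196\right) \frac{1}{z{\left(-43,-26 \right)} - 141}} = - \frac{1509}{1390} + \frac{\frac{19}{4} + \frac{1}{4} \cdot 36}{\left(1435 + 2196\right) \frac{1}{\left(-26\right)^{2} - 141}} = \left(-1509\right) \frac{1}{1390} + \frac{\frac{19}{4} + 9}{3631 \frac{1}{676 - 141}} = - \frac{1509}{1390} + \frac{55}{4 \cdot \frac{3631}{535}} = - \frac{1509}{1390} + \frac{55}{4} \cdot \frac{535}{3631} = - \frac{1509}{1390} + \frac{29425}{14524} = \frac{9492017}{10094180}$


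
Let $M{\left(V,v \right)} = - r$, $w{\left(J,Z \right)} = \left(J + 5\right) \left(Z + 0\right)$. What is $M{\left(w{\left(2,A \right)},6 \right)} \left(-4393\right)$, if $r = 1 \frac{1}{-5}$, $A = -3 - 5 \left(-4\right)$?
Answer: $- \frac{4393}{5} \approx -878.6$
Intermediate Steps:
$A = 17$ ($A = -3 - -20 = -3 + 20 = 17$)
$w{\left(J,Z \right)} = Z \left(5 + J\right)$ ($w{\left(J,Z \right)} = \left(5 + J\right) Z = Z \left(5 + J\right)$)
$r = - \frac{1}{5}$ ($r = 1 \left(- \frac{1}{5}\right) = - \frac{1}{5} \approx -0.2$)
$M{\left(V,v \right)} = \frac{1}{5}$ ($M{\left(V,v \right)} = \left(-1\right) \left(- \frac{1}{5}\right) = \frac{1}{5}$)
$M{\left(w{\left(2,A \right)},6 \right)} \left(-4393\right) = \frac{1}{5} \left(-4393\right) = - \frac{4393}{5}$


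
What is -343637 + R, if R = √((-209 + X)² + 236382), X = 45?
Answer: -343637 + √263278 ≈ -3.4312e+5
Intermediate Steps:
R = √263278 (R = √((-209 + 45)² + 236382) = √((-164)² + 236382) = √(26896 + 236382) = √263278 ≈ 513.11)
-343637 + R = -343637 + √263278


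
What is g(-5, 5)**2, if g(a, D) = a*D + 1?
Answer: 576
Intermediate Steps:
g(a, D) = 1 + D*a (g(a, D) = D*a + 1 = 1 + D*a)
g(-5, 5)**2 = (1 + 5*(-5))**2 = (1 - 25)**2 = (-24)**2 = 576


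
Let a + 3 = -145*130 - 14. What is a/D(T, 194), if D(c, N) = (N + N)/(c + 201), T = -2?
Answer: -3754533/388 ≈ -9676.6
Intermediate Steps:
D(c, N) = 2*N/(201 + c) (D(c, N) = (2*N)/(201 + c) = 2*N/(201 + c))
a = -18867 (a = -3 + (-145*130 - 14) = -3 + (-18850 - 14) = -3 - 18864 = -18867)
a/D(T, 194) = -18867/(2*194/(201 - 2)) = -18867/(2*194/199) = -18867/(2*194*(1/199)) = -18867/388/199 = -18867*199/388 = -3754533/388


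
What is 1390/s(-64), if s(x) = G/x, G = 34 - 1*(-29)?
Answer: -88960/63 ≈ -1412.1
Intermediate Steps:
G = 63 (G = 34 + 29 = 63)
s(x) = 63/x
1390/s(-64) = 1390/((63/(-64))) = 1390/((63*(-1/64))) = 1390/(-63/64) = 1390*(-64/63) = -88960/63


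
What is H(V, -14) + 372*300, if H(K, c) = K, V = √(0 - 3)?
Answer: 111600 + I*√3 ≈ 1.116e+5 + 1.732*I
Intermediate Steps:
V = I*√3 (V = √(-3) = I*√3 ≈ 1.732*I)
H(V, -14) + 372*300 = I*√3 + 372*300 = I*√3 + 111600 = 111600 + I*√3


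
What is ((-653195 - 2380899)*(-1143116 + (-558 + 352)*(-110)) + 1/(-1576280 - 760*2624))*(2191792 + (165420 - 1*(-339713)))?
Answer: 6547178372835070524353415/714104 ≈ 9.1684e+18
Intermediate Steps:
((-653195 - 2380899)*(-1143116 + (-558 + 352)*(-110)) + 1/(-1576280 - 760*2624))*(2191792 + (165420 - 1*(-339713))) = (-3034094*(-1143116 - 206*(-110)) + 1/(-1576280 - 1994240))*(2191792 + (165420 + 339713)) = (-3034094*(-1143116 + 22660) + 1/(-3570520))*(2191792 + 505133) = (-3034094*(-1120456) - 1/3570520)*2696925 = (3399568826864 - 1/3570520)*2696925 = (12138228487694449279/3570520)*2696925 = 6547178372835070524353415/714104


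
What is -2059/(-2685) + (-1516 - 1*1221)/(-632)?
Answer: 8650133/1696920 ≈ 5.0975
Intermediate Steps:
-2059/(-2685) + (-1516 - 1*1221)/(-632) = -2059*(-1/2685) + (-1516 - 1221)*(-1/632) = 2059/2685 - 2737*(-1/632) = 2059/2685 + 2737/632 = 8650133/1696920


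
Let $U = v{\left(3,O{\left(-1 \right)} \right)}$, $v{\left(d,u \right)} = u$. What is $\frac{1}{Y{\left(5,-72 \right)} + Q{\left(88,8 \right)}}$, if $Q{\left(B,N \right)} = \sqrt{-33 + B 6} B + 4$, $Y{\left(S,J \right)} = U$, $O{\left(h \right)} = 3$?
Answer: $- \frac{7}{3833231} + \frac{264 \sqrt{55}}{3833231} \approx 0.00050894$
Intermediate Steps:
$U = 3$
$Y{\left(S,J \right)} = 3$
$Q{\left(B,N \right)} = 4 + B \sqrt{-33 + 6 B}$ ($Q{\left(B,N \right)} = \sqrt{-33 + 6 B} B + 4 = B \sqrt{-33 + 6 B} + 4 = 4 + B \sqrt{-33 + 6 B}$)
$\frac{1}{Y{\left(5,-72 \right)} + Q{\left(88,8 \right)}} = \frac{1}{3 + \left(4 + 88 \sqrt{-33 + 6 \cdot 88}\right)} = \frac{1}{3 + \left(4 + 88 \sqrt{-33 + 528}\right)} = \frac{1}{3 + \left(4 + 88 \sqrt{495}\right)} = \frac{1}{3 + \left(4 + 88 \cdot 3 \sqrt{55}\right)} = \frac{1}{3 + \left(4 + 264 \sqrt{55}\right)} = \frac{1}{7 + 264 \sqrt{55}}$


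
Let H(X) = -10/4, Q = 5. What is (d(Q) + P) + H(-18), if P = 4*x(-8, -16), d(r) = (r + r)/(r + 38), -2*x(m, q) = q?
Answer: 2557/86 ≈ 29.733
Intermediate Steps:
x(m, q) = -q/2
d(r) = 2*r/(38 + r) (d(r) = (2*r)/(38 + r) = 2*r/(38 + r))
H(X) = -5/2 (H(X) = -10*1/4 = -5/2)
P = 32 (P = 4*(-1/2*(-16)) = 4*8 = 32)
(d(Q) + P) + H(-18) = (2*5/(38 + 5) + 32) - 5/2 = (2*5/43 + 32) - 5/2 = (2*5*(1/43) + 32) - 5/2 = (10/43 + 32) - 5/2 = 1386/43 - 5/2 = 2557/86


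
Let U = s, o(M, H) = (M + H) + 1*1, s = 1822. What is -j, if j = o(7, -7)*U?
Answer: -1822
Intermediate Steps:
o(M, H) = 1 + H + M (o(M, H) = (H + M) + 1 = 1 + H + M)
U = 1822
j = 1822 (j = (1 - 7 + 7)*1822 = 1*1822 = 1822)
-j = -1*1822 = -1822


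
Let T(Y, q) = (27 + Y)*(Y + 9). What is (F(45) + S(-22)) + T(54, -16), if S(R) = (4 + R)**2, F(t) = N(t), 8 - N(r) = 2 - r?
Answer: 5478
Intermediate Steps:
N(r) = 6 + r (N(r) = 8 - (2 - r) = 8 + (-2 + r) = 6 + r)
F(t) = 6 + t
T(Y, q) = (9 + Y)*(27 + Y) (T(Y, q) = (27 + Y)*(9 + Y) = (9 + Y)*(27 + Y))
(F(45) + S(-22)) + T(54, -16) = ((6 + 45) + (4 - 22)**2) + (243 + 54**2 + 36*54) = (51 + (-18)**2) + (243 + 2916 + 1944) = (51 + 324) + 5103 = 375 + 5103 = 5478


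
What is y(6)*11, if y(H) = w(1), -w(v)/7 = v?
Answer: -77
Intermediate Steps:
w(v) = -7*v
y(H) = -7 (y(H) = -7*1 = -7)
y(6)*11 = -7*11 = -77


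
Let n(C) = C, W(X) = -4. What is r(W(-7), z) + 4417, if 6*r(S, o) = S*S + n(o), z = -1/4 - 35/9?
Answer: 954499/216 ≈ 4419.0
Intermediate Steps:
z = -149/36 (z = -1*¼ - 35*⅑ = -¼ - 35/9 = -149/36 ≈ -4.1389)
r(S, o) = o/6 + S²/6 (r(S, o) = (S*S + o)/6 = (S² + o)/6 = (o + S²)/6 = o/6 + S²/6)
r(W(-7), z) + 4417 = ((⅙)*(-149/36) + (⅙)*(-4)²) + 4417 = (-149/216 + (⅙)*16) + 4417 = (-149/216 + 8/3) + 4417 = 427/216 + 4417 = 954499/216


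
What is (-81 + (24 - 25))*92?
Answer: -7544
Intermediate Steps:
(-81 + (24 - 25))*92 = (-81 - 1)*92 = -82*92 = -7544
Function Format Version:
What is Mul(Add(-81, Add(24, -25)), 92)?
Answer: -7544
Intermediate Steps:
Mul(Add(-81, Add(24, -25)), 92) = Mul(Add(-81, -1), 92) = Mul(-82, 92) = -7544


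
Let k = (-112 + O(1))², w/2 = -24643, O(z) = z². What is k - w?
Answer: 61607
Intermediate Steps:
w = -49286 (w = 2*(-24643) = -49286)
k = 12321 (k = (-112 + 1²)² = (-112 + 1)² = (-111)² = 12321)
k - w = 12321 - 1*(-49286) = 12321 + 49286 = 61607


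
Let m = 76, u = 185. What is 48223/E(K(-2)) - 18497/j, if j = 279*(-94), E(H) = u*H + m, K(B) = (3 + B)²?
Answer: 141058235/760554 ≈ 185.47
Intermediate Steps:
E(H) = 76 + 185*H (E(H) = 185*H + 76 = 76 + 185*H)
j = -26226
48223/E(K(-2)) - 18497/j = 48223/(76 + 185*(3 - 2)²) - 18497/(-26226) = 48223/(76 + 185*1²) - 18497*(-1/26226) = 48223/(76 + 185*1) + 18497/26226 = 48223/(76 + 185) + 18497/26226 = 48223/261 + 18497/26226 = 141058235/760554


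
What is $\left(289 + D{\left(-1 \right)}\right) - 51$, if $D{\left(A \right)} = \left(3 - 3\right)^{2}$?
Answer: $238$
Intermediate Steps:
$D{\left(A \right)} = 0$ ($D{\left(A \right)} = 0^{2} = 0$)
$\left(289 + D{\left(-1 \right)}\right) - 51 = \left(289 + 0\right) - 51 = 289 - 51 = 238$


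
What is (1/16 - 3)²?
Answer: 2209/256 ≈ 8.6289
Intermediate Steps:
(1/16 - 3)² = (-47/16)² = 2209/256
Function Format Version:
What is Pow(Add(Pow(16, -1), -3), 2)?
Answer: Rational(2209, 256) ≈ 8.6289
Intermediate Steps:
Pow(Add(Pow(16, -1), -3), 2) = Pow(Add(Rational(1, 16), -3), 2) = Pow(Rational(-47, 16), 2) = Rational(2209, 256)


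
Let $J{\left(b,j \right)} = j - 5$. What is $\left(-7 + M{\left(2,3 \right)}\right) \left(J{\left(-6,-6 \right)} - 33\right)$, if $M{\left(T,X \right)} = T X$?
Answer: $44$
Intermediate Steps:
$J{\left(b,j \right)} = -5 + j$
$\left(-7 + M{\left(2,3 \right)}\right) \left(J{\left(-6,-6 \right)} - 33\right) = \left(-7 + 2 \cdot 3\right) \left(\left(-5 - 6\right) - 33\right) = \left(-7 + 6\right) \left(-11 - 33\right) = \left(-1\right) \left(-44\right) = 44$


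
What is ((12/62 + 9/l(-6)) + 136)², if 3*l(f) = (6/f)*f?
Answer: 76090729/3844 ≈ 19795.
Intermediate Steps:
l(f) = 2 (l(f) = ((6/f)*f)/3 = (⅓)*6 = 2)
((12/62 + 9/l(-6)) + 136)² = ((12/62 + 9/2) + 136)² = ((12*(1/62) + 9*(½)) + 136)² = ((6/31 + 9/2) + 136)² = (291/62 + 136)² = (8723/62)² = 76090729/3844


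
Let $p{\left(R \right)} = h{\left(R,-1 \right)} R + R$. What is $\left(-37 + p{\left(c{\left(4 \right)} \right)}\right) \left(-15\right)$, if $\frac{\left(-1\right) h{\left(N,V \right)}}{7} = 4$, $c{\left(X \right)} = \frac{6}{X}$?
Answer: $\frac{2325}{2} \approx 1162.5$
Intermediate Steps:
$h{\left(N,V \right)} = -28$ ($h{\left(N,V \right)} = \left(-7\right) 4 = -28$)
$p{\left(R \right)} = - 27 R$ ($p{\left(R \right)} = - 28 R + R = - 27 R$)
$\left(-37 + p{\left(c{\left(4 \right)} \right)}\right) \left(-15\right) = \left(-37 - 27 \cdot \frac{6}{4}\right) \left(-15\right) = \left(-37 - 27 \cdot 6 \cdot \frac{1}{4}\right) \left(-15\right) = \left(-37 - \frac{81}{2}\right) \left(-15\right) = \left(- \frac{155}{2}\right) \left(-15\right) = \frac{2325}{2}$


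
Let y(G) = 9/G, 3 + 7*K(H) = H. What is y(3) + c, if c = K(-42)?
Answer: -24/7 ≈ -3.4286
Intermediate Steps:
K(H) = -3/7 + H/7
c = -45/7 (c = -3/7 + (⅐)*(-42) = -3/7 - 6 = -45/7 ≈ -6.4286)
y(3) + c = 9/3 - 45/7 = 9*(⅓) - 45/7 = 3 - 45/7 = -24/7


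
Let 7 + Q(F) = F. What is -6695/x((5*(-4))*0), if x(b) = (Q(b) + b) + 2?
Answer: 1339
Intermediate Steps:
Q(F) = -7 + F
x(b) = -5 + 2*b (x(b) = ((-7 + b) + b) + 2 = (-7 + 2*b) + 2 = -5 + 2*b)
-6695/x((5*(-4))*0) = -6695/(-5 + 2*((5*(-4))*0)) = -6695/(-5 + 2*(-20*0)) = -6695/(-5 + 2*0) = -6695/(-5 + 0) = -6695/(-5) = -6695*(-⅕) = 1339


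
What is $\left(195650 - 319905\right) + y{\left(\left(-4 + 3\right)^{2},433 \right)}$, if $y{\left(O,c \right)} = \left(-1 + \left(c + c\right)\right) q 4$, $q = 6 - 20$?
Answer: $-172695$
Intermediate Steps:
$q = -14$ ($q = 6 - 20 = -14$)
$y{\left(O,c \right)} = 56 - 112 c$ ($y{\left(O,c \right)} = \left(-1 + \left(c + c\right)\right) \left(-14\right) 4 = \left(-1 + 2 c\right) \left(-14\right) 4 = \left(14 - 28 c\right) 4 = 56 - 112 c$)
$\left(195650 - 319905\right) + y{\left(\left(-4 + 3\right)^{2},433 \right)} = \left(195650 - 319905\right) + \left(56 - 48496\right) = -124255 + \left(56 - 48496\right) = -124255 - 48440 = -172695$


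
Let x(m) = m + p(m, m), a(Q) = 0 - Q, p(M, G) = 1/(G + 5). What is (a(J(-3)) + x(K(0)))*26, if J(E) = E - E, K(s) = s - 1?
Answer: -39/2 ≈ -19.500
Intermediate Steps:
p(M, G) = 1/(5 + G)
K(s) = -1 + s
J(E) = 0
a(Q) = -Q
x(m) = m + 1/(5 + m)
(a(J(-3)) + x(K(0)))*26 = (-1*0 + (1 + (-1 + 0)*(5 + (-1 + 0)))/(5 + (-1 + 0)))*26 = (0 + (1 - (5 - 1))/(5 - 1))*26 = (0 + (1 - 1*4)/4)*26 = (0 + (1 - 4)/4)*26 = (0 + (¼)*(-3))*26 = (0 - ¾)*26 = -¾*26 = -39/2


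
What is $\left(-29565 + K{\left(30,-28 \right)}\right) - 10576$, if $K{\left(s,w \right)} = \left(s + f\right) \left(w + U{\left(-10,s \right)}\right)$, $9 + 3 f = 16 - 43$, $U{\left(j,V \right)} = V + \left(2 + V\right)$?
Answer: $-39529$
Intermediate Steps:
$U{\left(j,V \right)} = 2 + 2 V$
$f = -12$ ($f = -3 + \frac{16 - 43}{3} = -3 + \frac{1}{3} \left(-27\right) = -3 - 9 = -12$)
$K{\left(s,w \right)} = \left(-12 + s\right) \left(2 + w + 2 s\right)$ ($K{\left(s,w \right)} = \left(s - 12\right) \left(w + \left(2 + 2 s\right)\right) = \left(-12 + s\right) \left(2 + w + 2 s\right)$)
$\left(-29565 + K{\left(30,-28 \right)}\right) - 10576 = \left(-29565 - \left(1188 - 1800\right)\right) - 10576 = \left(-29565 - -612\right) - 10576 = \left(-29565 + 612\right) - 10576 = -28953 - 10576 = -39529$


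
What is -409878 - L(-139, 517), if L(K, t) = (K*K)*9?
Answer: -583767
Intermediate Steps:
L(K, t) = 9*K² (L(K, t) = K²*9 = 9*K²)
-409878 - L(-139, 517) = -409878 - 9*(-139)² = -409878 - 9*19321 = -409878 - 1*173889 = -409878 - 173889 = -583767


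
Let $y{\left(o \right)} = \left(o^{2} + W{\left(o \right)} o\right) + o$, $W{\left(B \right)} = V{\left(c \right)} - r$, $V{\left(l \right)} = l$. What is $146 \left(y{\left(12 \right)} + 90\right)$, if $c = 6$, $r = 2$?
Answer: $42924$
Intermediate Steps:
$W{\left(B \right)} = 4$ ($W{\left(B \right)} = 6 - 2 = 4$)
$y{\left(o \right)} = o^{2} + 5 o$ ($y{\left(o \right)} = \left(o^{2} + 4 o\right) + o = o^{2} + 5 o$)
$146 \left(y{\left(12 \right)} + 90\right) = 146 \left(12 \left(5 + 12\right) + 90\right) = 146 \left(12 \cdot 17 + 90\right) = 146 \left(204 + 90\right) = 146 \cdot 294 = 42924$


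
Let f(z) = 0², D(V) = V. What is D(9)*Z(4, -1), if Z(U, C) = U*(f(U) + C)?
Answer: -36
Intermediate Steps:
f(z) = 0
Z(U, C) = C*U (Z(U, C) = U*(0 + C) = U*C = C*U)
D(9)*Z(4, -1) = 9*(-1*4) = 9*(-4) = -36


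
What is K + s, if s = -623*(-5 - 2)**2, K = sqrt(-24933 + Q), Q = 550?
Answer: -30527 + I*sqrt(24383) ≈ -30527.0 + 156.15*I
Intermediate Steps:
K = I*sqrt(24383) (K = sqrt(-24933 + 550) = sqrt(-24383) = I*sqrt(24383) ≈ 156.15*I)
s = -30527 (s = -623*(-7)**2 = -623*49 = -30527)
K + s = I*sqrt(24383) - 30527 = -30527 + I*sqrt(24383)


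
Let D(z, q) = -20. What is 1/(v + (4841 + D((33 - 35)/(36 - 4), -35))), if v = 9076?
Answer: 1/13897 ≈ 7.1958e-5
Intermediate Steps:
1/(v + (4841 + D((33 - 35)/(36 - 4), -35))) = 1/(9076 + (4841 - 20)) = 1/(9076 + 4821) = 1/13897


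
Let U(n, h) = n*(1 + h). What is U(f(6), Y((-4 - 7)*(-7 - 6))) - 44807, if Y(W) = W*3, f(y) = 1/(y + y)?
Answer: -268627/6 ≈ -44771.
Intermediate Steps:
f(y) = 1/(2*y)
Y(W) = 3*W
U(f(6), Y((-4 - 7)*(-7 - 6))) - 44807 = ((½)/6)*(1 + 3*((-4 - 7)*(-7 - 6))) - 44807 = ((½)*(⅙))*(1 + 3*(-11*(-13))) - 44807 = (1 + 3*143)/12 - 44807 = (1 + 429)/12 - 44807 = (1/12)*430 - 44807 = 215/6 - 44807 = -268627/6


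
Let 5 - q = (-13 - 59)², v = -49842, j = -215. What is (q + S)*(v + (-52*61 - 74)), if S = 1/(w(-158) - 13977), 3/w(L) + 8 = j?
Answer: 142826987839312/519479 ≈ 2.7494e+8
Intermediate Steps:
w(L) = -3/223 (w(L) = 3/(-8 - 215) = 3/(-223) = 3*(-1/223) = -3/223)
q = -5179 (q = 5 - (-13 - 59)² = 5 - 1*(-72)² = 5 - 1*5184 = 5 - 5184 = -5179)
S = -223/3116874 (S = 1/(-3/223 - 13977) = 1/(-3116874/223) = -223/3116874 ≈ -7.1546e-5)
(q + S)*(v + (-52*61 - 74)) = (-5179 - 223/3116874)*(-49842 + (-52*61 - 74)) = -16142290669*(-49842 + (-3172 - 74))/3116874 = -16142290669*(-49842 - 3246)/3116874 = -16142290669/3116874*(-53088) = 142826987839312/519479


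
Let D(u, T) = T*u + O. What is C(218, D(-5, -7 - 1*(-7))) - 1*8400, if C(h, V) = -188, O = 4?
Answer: -8588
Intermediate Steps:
D(u, T) = 4 + T*u (D(u, T) = T*u + 4 = 4 + T*u)
C(218, D(-5, -7 - 1*(-7))) - 1*8400 = -188 - 1*8400 = -188 - 8400 = -8588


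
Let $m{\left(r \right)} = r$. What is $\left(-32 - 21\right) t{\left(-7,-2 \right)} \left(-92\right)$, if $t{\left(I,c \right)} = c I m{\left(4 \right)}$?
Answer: $273056$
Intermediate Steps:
$t{\left(I,c \right)} = 4 I c$ ($t{\left(I,c \right)} = c I 4 = I c 4 = 4 I c$)
$\left(-32 - 21\right) t{\left(-7,-2 \right)} \left(-92\right) = \left(-32 - 21\right) 4 \left(-7\right) \left(-2\right) \left(-92\right) = \left(-53\right) 56 \left(-92\right) = \left(-2968\right) \left(-92\right) = 273056$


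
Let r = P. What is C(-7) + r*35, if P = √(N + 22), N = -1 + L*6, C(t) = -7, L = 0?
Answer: -7 + 35*√21 ≈ 153.39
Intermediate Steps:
N = -1 (N = -1 + 0*6 = -1 + 0 = -1)
P = √21 (P = √(-1 + 22) = √21 ≈ 4.5826)
r = √21 ≈ 4.5826
C(-7) + r*35 = -7 + √21*35 = -7 + 35*√21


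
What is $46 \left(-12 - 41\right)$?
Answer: $-2438$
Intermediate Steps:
$46 \left(-12 - 41\right) = 46 \left(-53\right) = -2438$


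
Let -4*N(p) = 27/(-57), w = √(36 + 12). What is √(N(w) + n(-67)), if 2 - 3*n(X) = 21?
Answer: I*√80769/114 ≈ 2.493*I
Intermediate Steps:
n(X) = -19/3 (n(X) = ⅔ - ⅓*21 = ⅔ - 7 = -19/3)
w = 4*√3 (w = √48 = 4*√3 ≈ 6.9282)
N(p) = 9/76 (N(p) = -27/(4*(-57)) = -27*(-1)/(4*57) = -¼*(-9/19) = 9/76)
√(N(w) + n(-67)) = √(9/76 - 19/3) = √(-1417/228) = I*√80769/114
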